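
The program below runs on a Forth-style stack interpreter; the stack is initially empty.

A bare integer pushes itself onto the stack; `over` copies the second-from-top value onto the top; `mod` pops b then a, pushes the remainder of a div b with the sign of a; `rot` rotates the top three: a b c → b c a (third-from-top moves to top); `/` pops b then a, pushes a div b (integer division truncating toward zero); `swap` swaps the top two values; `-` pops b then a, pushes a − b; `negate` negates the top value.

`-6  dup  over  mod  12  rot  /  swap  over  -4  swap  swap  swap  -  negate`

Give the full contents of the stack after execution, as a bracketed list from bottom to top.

[-2, 0, 2]

-6     -> -6
dup    -> -6 -6
over   -> -6 -6 -6
mod    -> -6 0
12     -> -6 0 12
rot    -> 0 12 -6
/      -> 0 -2
swap   -> -2 0
over   -> -2 0 -2
-4     -> -2 0 -2 -4
swap   -> -2 0 -4 -2
swap   -> -2 0 -2 -4
swap   -> -2 0 -4 -2
-      -> -2 0 -2
negate -> -2 0 2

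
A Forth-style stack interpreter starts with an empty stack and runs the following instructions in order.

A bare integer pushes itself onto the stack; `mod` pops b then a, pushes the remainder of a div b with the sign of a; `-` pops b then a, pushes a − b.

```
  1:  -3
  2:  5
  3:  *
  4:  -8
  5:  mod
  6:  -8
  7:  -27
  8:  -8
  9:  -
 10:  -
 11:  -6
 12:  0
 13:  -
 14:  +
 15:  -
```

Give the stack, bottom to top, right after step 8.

-3   -3
5    -3 5
*    -15
-8   -15 -8
mod  -7
-8   -7 -8
-27  -7 -8 -27
-8   -7 -8 -27 -8

[-7, -8, -27, -8]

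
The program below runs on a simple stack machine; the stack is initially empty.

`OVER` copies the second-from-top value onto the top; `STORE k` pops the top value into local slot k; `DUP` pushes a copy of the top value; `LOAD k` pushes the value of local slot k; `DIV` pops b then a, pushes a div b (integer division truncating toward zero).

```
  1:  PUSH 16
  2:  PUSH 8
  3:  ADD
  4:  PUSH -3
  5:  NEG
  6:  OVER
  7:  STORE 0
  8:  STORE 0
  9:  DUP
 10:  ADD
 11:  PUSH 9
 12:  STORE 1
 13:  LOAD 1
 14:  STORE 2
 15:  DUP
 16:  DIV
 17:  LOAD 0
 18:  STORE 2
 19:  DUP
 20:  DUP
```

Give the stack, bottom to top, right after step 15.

[48, 48]

PUSH 16 → [16]
PUSH 8  → [16, 8]
ADD     → [24]
PUSH -3 → [24, -3]
NEG     → [24, 3]
OVER    → [24, 3, 24]
STORE 0 → [24, 3]
STORE 0 → [24]
DUP     → [24, 24]
ADD     → [48]
PUSH 9  → [48, 9]
STORE 1 → [48]
LOAD 1  → [48, 9]
STORE 2 → [48]
DUP     → [48, 48]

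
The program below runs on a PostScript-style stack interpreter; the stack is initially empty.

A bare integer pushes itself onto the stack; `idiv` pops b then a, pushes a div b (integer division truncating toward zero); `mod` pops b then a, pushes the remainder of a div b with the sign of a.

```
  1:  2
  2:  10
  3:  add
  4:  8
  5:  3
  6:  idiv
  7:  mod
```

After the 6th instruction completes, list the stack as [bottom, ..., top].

2    : 2
10   : 2 10
add  : 12
8    : 12 8
3    : 12 8 3
idiv : 12 2

[12, 2]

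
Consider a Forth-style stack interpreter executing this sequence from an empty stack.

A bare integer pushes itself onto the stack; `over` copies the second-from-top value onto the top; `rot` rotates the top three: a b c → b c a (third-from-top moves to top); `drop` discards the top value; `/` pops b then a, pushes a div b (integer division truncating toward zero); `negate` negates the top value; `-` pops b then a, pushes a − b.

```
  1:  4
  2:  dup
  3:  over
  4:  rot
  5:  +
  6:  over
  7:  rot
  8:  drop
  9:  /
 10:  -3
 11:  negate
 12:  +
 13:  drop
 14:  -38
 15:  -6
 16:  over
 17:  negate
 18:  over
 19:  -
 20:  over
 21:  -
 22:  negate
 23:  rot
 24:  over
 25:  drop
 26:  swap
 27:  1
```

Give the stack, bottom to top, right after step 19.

4       [4]
dup     [4, 4]
over    [4, 4, 4]
rot     [4, 4, 4]
+       [4, 8]
over    [4, 8, 4]
rot     [8, 4, 4]
drop    [8, 4]
/       [2]
-3      [2, -3]
negate  [2, 3]
+       [5]
drop    []
-38     [-38]
-6      [-38, -6]
over    [-38, -6, -38]
negate  [-38, -6, 38]
over    [-38, -6, 38, -6]
-       [-38, -6, 44]

[-38, -6, 44]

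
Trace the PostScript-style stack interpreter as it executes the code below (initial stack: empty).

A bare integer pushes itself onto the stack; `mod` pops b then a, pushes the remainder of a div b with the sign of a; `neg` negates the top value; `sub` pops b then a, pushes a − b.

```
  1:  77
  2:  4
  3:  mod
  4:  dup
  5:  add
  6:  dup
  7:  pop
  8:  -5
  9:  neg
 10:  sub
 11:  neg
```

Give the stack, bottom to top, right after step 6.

[2, 2]

77  -> [77]
4   -> [77, 4]
mod -> [1]
dup -> [1, 1]
add -> [2]
dup -> [2, 2]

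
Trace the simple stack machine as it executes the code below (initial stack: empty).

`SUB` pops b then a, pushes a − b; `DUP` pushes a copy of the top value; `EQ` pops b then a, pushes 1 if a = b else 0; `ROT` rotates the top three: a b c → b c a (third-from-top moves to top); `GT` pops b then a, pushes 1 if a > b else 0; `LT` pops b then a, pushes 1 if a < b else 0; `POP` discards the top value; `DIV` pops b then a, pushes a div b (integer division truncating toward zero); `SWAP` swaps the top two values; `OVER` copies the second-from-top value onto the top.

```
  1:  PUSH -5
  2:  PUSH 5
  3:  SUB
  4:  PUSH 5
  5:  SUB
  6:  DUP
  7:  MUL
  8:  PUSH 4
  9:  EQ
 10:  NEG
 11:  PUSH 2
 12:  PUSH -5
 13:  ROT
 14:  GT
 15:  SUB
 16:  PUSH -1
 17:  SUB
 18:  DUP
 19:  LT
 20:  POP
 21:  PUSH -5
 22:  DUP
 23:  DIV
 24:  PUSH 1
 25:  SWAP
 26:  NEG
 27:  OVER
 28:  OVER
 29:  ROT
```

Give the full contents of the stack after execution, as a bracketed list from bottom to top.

[1, 1, -1, -1]

PUSH -5 : [-5]
PUSH 5  : [-5, 5]
SUB     : [-10]
PUSH 5  : [-10, 5]
SUB     : [-15]
DUP     : [-15, -15]
MUL     : [225]
PUSH 4  : [225, 4]
EQ      : [0]
NEG     : [0]
PUSH 2  : [0, 2]
PUSH -5 : [0, 2, -5]
ROT     : [2, -5, 0]
GT      : [2, 0]
SUB     : [2]
PUSH -1 : [2, -1]
SUB     : [3]
DUP     : [3, 3]
LT      : [0]
POP     : []
PUSH -5 : [-5]
DUP     : [-5, -5]
DIV     : [1]
PUSH 1  : [1, 1]
SWAP    : [1, 1]
NEG     : [1, -1]
OVER    : [1, -1, 1]
OVER    : [1, -1, 1, -1]
ROT     : [1, 1, -1, -1]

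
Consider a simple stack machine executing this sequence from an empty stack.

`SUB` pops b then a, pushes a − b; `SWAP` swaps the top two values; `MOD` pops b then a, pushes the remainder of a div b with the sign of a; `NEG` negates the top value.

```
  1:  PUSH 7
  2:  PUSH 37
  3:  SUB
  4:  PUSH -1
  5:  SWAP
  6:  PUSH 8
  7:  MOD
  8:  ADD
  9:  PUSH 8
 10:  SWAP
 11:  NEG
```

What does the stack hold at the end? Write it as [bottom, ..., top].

PUSH 7   7
PUSH 37  7 37
SUB      -30
PUSH -1  -30 -1
SWAP     -1 -30
PUSH 8   -1 -30 8
MOD      -1 -6
ADD      -7
PUSH 8   -7 8
SWAP     8 -7
NEG      8 7

[8, 7]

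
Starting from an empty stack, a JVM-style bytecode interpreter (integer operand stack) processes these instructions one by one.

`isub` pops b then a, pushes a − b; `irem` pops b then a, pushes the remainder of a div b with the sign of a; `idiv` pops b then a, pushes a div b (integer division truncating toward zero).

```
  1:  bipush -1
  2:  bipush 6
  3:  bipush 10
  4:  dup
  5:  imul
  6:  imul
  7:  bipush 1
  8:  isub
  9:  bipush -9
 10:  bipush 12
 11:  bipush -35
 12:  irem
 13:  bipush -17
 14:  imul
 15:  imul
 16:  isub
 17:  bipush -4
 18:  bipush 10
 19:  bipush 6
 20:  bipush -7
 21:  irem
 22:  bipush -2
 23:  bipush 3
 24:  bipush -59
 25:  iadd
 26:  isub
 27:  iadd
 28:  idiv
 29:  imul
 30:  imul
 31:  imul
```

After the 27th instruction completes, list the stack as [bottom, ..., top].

bipush -1  : [-1]
bipush 6   : [-1, 6]
bipush 10  : [-1, 6, 10]
dup        : [-1, 6, 10, 10]
imul       : [-1, 6, 100]
imul       : [-1, 600]
bipush 1   : [-1, 600, 1]
isub       : [-1, 599]
bipush -9  : [-1, 599, -9]
bipush 12  : [-1, 599, -9, 12]
bipush -35 : [-1, 599, -9, 12, -35]
irem       : [-1, 599, -9, 12]
bipush -17 : [-1, 599, -9, 12, -17]
imul       : [-1, 599, -9, -204]
imul       : [-1, 599, 1836]
isub       : [-1, -1237]
bipush -4  : [-1, -1237, -4]
bipush 10  : [-1, -1237, -4, 10]
bipush 6   : [-1, -1237, -4, 10, 6]
bipush -7  : [-1, -1237, -4, 10, 6, -7]
irem       : [-1, -1237, -4, 10, 6]
bipush -2  : [-1, -1237, -4, 10, 6, -2]
bipush 3   : [-1, -1237, -4, 10, 6, -2, 3]
bipush -59 : [-1, -1237, -4, 10, 6, -2, 3, -59]
iadd       : [-1, -1237, -4, 10, 6, -2, -56]
isub       : [-1, -1237, -4, 10, 6, 54]
iadd       : [-1, -1237, -4, 10, 60]

[-1, -1237, -4, 10, 60]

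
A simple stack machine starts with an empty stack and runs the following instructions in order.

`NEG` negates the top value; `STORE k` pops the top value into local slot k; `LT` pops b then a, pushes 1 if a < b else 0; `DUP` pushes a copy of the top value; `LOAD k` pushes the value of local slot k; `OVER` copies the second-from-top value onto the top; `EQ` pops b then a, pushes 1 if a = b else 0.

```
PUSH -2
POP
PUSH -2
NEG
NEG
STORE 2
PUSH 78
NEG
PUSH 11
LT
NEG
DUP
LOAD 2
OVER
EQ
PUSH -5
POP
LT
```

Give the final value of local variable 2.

PUSH -2 : -2
POP     : (empty)
PUSH -2 : -2
NEG     : 2
NEG     : -2
STORE 2 : (empty)
PUSH 78 : 78
NEG     : -78
PUSH 11 : -78 11
LT      : 1
NEG     : -1
DUP     : -1 -1
LOAD 2  : -1 -1 -2
OVER    : -1 -1 -2 -1
EQ      : -1 -1 0
PUSH -5 : -1 -1 0 -5
POP     : -1 -1 0
LT      : -1 1

-2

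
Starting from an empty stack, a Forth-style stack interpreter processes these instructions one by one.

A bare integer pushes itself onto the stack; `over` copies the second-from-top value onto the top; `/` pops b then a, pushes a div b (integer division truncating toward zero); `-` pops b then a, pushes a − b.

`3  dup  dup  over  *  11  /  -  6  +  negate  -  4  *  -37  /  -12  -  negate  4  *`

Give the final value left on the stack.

3      -> [3]
dup    -> [3, 3]
dup    -> [3, 3, 3]
over   -> [3, 3, 3, 3]
*      -> [3, 3, 9]
11     -> [3, 3, 9, 11]
/      -> [3, 3, 0]
-      -> [3, 3]
6      -> [3, 3, 6]
+      -> [3, 9]
negate -> [3, -9]
-      -> [12]
4      -> [12, 4]
*      -> [48]
-37    -> [48, -37]
/      -> [-1]
-12    -> [-1, -12]
-      -> [11]
negate -> [-11]
4      -> [-11, 4]
*      -> [-44]

-44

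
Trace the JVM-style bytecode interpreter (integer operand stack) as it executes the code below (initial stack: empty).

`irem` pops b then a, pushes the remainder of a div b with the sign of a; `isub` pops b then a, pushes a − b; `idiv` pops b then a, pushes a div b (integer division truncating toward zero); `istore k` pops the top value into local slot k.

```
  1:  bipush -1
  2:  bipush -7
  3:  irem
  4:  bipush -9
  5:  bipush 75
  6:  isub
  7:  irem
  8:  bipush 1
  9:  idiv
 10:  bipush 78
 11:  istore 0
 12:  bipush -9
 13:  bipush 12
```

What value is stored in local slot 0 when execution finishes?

78

bipush -1  [-1]
bipush -7  [-1, -7]
irem       [-1]
bipush -9  [-1, -9]
bipush 75  [-1, -9, 75]
isub       [-1, -84]
irem       [-1]
bipush 1   [-1, 1]
idiv       [-1]
bipush 78  [-1, 78]
istore 0   [-1]
bipush -9  [-1, -9]
bipush 12  [-1, -9, 12]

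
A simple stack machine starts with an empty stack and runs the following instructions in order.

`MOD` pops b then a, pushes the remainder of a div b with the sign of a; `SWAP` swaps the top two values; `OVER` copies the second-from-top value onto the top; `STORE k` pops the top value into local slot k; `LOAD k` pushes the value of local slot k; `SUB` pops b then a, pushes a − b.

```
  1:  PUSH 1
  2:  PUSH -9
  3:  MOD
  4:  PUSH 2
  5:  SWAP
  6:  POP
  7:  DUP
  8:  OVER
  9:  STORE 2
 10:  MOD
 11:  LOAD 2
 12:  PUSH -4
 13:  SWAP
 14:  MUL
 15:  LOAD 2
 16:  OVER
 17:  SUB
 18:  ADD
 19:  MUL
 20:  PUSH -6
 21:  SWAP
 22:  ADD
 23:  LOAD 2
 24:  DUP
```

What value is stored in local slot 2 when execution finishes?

2

PUSH 1  → [1]
PUSH -9 → [1, -9]
MOD     → [1]
PUSH 2  → [1, 2]
SWAP    → [2, 1]
POP     → [2]
DUP     → [2, 2]
OVER    → [2, 2, 2]
STORE 2 → [2, 2]
MOD     → [0]
LOAD 2  → [0, 2]
PUSH -4 → [0, 2, -4]
SWAP    → [0, -4, 2]
MUL     → [0, -8]
LOAD 2  → [0, -8, 2]
OVER    → [0, -8, 2, -8]
SUB     → [0, -8, 10]
ADD     → [0, 2]
MUL     → [0]
PUSH -6 → [0, -6]
SWAP    → [-6, 0]
ADD     → [-6]
LOAD 2  → [-6, 2]
DUP     → [-6, 2, 2]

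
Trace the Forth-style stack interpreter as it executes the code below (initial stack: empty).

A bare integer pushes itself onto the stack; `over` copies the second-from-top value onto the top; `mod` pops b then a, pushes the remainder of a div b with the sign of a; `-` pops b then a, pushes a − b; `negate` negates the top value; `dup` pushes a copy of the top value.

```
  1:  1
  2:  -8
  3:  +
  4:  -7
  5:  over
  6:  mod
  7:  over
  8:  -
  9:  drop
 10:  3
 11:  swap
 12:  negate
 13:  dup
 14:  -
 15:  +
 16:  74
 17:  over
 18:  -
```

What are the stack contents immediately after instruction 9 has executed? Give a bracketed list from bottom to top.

1    : [1]
-8   : [1, -8]
+    : [-7]
-7   : [-7, -7]
over : [-7, -7, -7]
mod  : [-7, 0]
over : [-7, 0, -7]
-    : [-7, 7]
drop : [-7]

[-7]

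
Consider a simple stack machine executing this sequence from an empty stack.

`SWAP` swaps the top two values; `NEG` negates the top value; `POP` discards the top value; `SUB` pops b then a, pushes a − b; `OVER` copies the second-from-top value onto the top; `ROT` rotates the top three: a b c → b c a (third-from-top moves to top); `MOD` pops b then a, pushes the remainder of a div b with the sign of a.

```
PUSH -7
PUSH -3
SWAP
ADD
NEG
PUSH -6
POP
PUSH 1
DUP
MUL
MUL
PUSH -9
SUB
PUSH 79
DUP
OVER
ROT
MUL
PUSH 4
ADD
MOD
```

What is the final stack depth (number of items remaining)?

PUSH -7 -> -7
PUSH -3 -> -7 -3
SWAP    -> -3 -7
ADD     -> -10
NEG     -> 10
PUSH -6 -> 10 -6
POP     -> 10
PUSH 1  -> 10 1
DUP     -> 10 1 1
MUL     -> 10 1
MUL     -> 10
PUSH -9 -> 10 -9
SUB     -> 19
PUSH 79 -> 19 79
DUP     -> 19 79 79
OVER    -> 19 79 79 79
ROT     -> 19 79 79 79
MUL     -> 19 79 6241
PUSH 4  -> 19 79 6241 4
ADD     -> 19 79 6245
MOD     -> 19 79

2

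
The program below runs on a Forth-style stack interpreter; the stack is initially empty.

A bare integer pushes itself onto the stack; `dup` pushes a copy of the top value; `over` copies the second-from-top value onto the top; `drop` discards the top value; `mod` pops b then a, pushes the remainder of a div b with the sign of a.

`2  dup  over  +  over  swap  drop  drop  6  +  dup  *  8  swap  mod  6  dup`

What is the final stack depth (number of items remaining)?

2    : 2
dup  : 2 2
over : 2 2 2
+    : 2 4
over : 2 4 2
swap : 2 2 4
drop : 2 2
drop : 2
6    : 2 6
+    : 8
dup  : 8 8
*    : 64
8    : 64 8
swap : 8 64
mod  : 8
6    : 8 6
dup  : 8 6 6

3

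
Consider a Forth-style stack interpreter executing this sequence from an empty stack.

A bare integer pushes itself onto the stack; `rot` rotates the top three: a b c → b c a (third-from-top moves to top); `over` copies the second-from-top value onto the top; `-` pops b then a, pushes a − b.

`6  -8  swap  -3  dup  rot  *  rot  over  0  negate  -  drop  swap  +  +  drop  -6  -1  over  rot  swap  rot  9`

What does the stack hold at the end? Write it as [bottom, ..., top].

6      → 6
-8     → 6 -8
swap   → -8 6
-3     → -8 6 -3
dup    → -8 6 -3 -3
rot    → -8 -3 -3 6
*      → -8 -3 -18
rot    → -3 -18 -8
over   → -3 -18 -8 -18
0      → -3 -18 -8 -18 0
negate → -3 -18 -8 -18 0
-      → -3 -18 -8 -18
drop   → -3 -18 -8
swap   → -3 -8 -18
+      → -3 -26
+      → -29
drop   → (empty)
-6     → -6
-1     → -6 -1
over   → -6 -1 -6
rot    → -1 -6 -6
swap   → -1 -6 -6
rot    → -6 -6 -1
9      → -6 -6 -1 9

[-6, -6, -1, 9]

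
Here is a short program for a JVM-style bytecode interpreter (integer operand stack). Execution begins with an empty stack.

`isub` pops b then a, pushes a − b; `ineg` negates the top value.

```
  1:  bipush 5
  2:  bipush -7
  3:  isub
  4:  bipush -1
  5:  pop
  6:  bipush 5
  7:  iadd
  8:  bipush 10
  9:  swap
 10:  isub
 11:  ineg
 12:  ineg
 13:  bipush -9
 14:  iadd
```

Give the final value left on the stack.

bipush 5  : 5
bipush -7 : 5 -7
isub      : 12
bipush -1 : 12 -1
pop       : 12
bipush 5  : 12 5
iadd      : 17
bipush 10 : 17 10
swap      : 10 17
isub      : -7
ineg      : 7
ineg      : -7
bipush -9 : -7 -9
iadd      : -16

-16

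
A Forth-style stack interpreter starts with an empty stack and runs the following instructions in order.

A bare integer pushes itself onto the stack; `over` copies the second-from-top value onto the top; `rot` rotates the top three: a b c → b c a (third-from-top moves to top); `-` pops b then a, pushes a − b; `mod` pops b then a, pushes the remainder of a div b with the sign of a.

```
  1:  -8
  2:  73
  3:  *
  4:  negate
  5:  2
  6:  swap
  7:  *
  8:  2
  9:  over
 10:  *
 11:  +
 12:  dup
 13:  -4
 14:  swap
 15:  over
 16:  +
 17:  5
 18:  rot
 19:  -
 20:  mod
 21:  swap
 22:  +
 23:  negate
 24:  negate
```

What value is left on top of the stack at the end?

3512

-8     : -8
73     : -8 73
*      : -584
negate : 584
2      : 584 2
swap   : 2 584
*      : 1168
2      : 1168 2
over   : 1168 2 1168
*      : 1168 2336
+      : 3504
dup    : 3504 3504
-4     : 3504 3504 -4
swap   : 3504 -4 3504
over   : 3504 -4 3504 -4
+      : 3504 -4 3500
5      : 3504 -4 3500 5
rot    : 3504 3500 5 -4
-      : 3504 3500 9
mod    : 3504 8
swap   : 8 3504
+      : 3512
negate : -3512
negate : 3512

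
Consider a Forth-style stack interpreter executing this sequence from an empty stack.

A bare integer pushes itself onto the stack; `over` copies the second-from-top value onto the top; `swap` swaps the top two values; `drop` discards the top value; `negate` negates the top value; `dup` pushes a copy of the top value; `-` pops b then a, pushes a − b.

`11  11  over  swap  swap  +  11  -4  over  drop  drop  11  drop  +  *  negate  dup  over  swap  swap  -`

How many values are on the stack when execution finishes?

2

11     : [11]
11     : [11, 11]
over   : [11, 11, 11]
swap   : [11, 11, 11]
swap   : [11, 11, 11]
+      : [11, 22]
11     : [11, 22, 11]
-4     : [11, 22, 11, -4]
over   : [11, 22, 11, -4, 11]
drop   : [11, 22, 11, -4]
drop   : [11, 22, 11]
11     : [11, 22, 11, 11]
drop   : [11, 22, 11]
+      : [11, 33]
*      : [363]
negate : [-363]
dup    : [-363, -363]
over   : [-363, -363, -363]
swap   : [-363, -363, -363]
swap   : [-363, -363, -363]
-      : [-363, 0]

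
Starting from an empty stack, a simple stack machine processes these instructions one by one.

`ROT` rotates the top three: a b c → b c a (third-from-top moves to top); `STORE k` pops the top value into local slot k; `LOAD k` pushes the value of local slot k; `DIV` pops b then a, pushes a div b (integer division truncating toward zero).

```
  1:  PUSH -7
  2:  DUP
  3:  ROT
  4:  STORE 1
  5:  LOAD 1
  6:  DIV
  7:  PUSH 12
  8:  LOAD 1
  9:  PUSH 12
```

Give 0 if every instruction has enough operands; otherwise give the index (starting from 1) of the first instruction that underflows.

PUSH -7 → -7
DUP     → -7 -7
ROT  — needs 3 operands, stack has 2 → underflow

3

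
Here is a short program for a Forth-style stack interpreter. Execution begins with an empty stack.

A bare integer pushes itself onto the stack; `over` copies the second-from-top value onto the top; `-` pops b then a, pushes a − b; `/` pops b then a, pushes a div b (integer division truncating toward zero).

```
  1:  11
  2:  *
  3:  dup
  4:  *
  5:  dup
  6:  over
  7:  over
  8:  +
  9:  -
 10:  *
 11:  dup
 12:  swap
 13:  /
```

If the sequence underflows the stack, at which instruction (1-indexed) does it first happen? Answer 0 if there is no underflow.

2

11 -> [11]
*  — needs 2 operands, stack has 1 → underflow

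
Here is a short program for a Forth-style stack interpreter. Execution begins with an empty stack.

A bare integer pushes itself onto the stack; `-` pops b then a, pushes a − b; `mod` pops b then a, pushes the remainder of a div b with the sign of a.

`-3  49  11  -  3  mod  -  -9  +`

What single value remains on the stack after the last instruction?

-14

-3   [-3]
49   [-3, 49]
11   [-3, 49, 11]
-    [-3, 38]
3    [-3, 38, 3]
mod  [-3, 2]
-    [-5]
-9   [-5, -9]
+    [-14]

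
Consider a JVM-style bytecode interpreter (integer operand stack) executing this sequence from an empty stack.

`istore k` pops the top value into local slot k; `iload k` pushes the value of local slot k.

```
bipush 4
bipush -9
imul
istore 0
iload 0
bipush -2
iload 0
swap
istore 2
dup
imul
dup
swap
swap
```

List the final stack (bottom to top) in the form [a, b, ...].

bipush 4  → 4
bipush -9 → 4 -9
imul      → -36
istore 0  → (empty)
iload 0   → -36
bipush -2 → -36 -2
iload 0   → -36 -2 -36
swap      → -36 -36 -2
istore 2  → -36 -36
dup       → -36 -36 -36
imul      → -36 1296
dup       → -36 1296 1296
swap      → -36 1296 1296
swap      → -36 1296 1296

[-36, 1296, 1296]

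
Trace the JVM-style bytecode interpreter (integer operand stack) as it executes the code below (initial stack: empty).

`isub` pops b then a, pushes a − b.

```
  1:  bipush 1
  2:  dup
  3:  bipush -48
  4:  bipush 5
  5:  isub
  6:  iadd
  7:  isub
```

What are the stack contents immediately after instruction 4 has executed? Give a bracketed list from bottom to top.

[1, 1, -48, 5]

bipush 1   -> 1
dup        -> 1 1
bipush -48 -> 1 1 -48
bipush 5   -> 1 1 -48 5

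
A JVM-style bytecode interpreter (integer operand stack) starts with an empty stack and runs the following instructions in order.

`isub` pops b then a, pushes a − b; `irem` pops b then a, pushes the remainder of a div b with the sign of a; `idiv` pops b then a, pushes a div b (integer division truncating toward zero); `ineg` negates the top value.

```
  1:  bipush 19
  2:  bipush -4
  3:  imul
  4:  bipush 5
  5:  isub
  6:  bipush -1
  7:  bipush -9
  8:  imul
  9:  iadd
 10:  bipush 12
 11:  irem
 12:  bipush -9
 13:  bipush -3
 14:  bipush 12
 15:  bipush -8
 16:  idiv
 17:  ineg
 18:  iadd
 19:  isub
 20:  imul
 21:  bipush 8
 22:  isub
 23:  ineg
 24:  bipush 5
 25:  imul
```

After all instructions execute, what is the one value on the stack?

40

bipush 19 -> [19]
bipush -4 -> [19, -4]
imul      -> [-76]
bipush 5  -> [-76, 5]
isub      -> [-81]
bipush -1 -> [-81, -1]
bipush -9 -> [-81, -1, -9]
imul      -> [-81, 9]
iadd      -> [-72]
bipush 12 -> [-72, 12]
irem      -> [0]
bipush -9 -> [0, -9]
bipush -3 -> [0, -9, -3]
bipush 12 -> [0, -9, -3, 12]
bipush -8 -> [0, -9, -3, 12, -8]
idiv      -> [0, -9, -3, -1]
ineg      -> [0, -9, -3, 1]
iadd      -> [0, -9, -2]
isub      -> [0, -7]
imul      -> [0]
bipush 8  -> [0, 8]
isub      -> [-8]
ineg      -> [8]
bipush 5  -> [8, 5]
imul      -> [40]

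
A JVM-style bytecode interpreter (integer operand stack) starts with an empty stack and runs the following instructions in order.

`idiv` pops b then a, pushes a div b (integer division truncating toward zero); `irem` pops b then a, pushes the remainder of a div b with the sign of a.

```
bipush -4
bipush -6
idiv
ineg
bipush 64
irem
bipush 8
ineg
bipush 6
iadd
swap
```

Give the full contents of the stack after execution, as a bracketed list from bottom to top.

[-2, 0]

bipush -4 -> [-4]
bipush -6 -> [-4, -6]
idiv      -> [0]
ineg      -> [0]
bipush 64 -> [0, 64]
irem      -> [0]
bipush 8  -> [0, 8]
ineg      -> [0, -8]
bipush 6  -> [0, -8, 6]
iadd      -> [0, -2]
swap      -> [-2, 0]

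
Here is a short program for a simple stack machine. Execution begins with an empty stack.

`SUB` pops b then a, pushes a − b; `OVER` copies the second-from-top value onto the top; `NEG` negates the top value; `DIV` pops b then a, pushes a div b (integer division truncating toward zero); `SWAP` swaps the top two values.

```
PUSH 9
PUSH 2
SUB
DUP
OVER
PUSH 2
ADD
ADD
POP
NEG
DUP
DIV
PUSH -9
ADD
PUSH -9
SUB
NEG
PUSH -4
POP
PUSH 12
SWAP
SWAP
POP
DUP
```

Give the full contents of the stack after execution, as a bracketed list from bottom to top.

PUSH 9  : [9]
PUSH 2  : [9, 2]
SUB     : [7]
DUP     : [7, 7]
OVER    : [7, 7, 7]
PUSH 2  : [7, 7, 7, 2]
ADD     : [7, 7, 9]
ADD     : [7, 16]
POP     : [7]
NEG     : [-7]
DUP     : [-7, -7]
DIV     : [1]
PUSH -9 : [1, -9]
ADD     : [-8]
PUSH -9 : [-8, -9]
SUB     : [1]
NEG     : [-1]
PUSH -4 : [-1, -4]
POP     : [-1]
PUSH 12 : [-1, 12]
SWAP    : [12, -1]
SWAP    : [-1, 12]
POP     : [-1]
DUP     : [-1, -1]

[-1, -1]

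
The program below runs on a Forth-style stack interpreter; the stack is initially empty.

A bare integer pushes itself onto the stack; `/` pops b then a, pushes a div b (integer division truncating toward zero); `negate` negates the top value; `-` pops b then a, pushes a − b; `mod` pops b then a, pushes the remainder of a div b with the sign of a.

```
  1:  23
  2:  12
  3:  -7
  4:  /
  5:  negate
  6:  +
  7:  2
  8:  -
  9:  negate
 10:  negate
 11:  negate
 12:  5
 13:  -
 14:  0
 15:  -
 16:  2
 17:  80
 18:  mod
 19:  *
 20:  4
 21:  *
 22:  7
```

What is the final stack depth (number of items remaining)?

23     → 23
12     → 23 12
-7     → 23 12 -7
/      → 23 -1
negate → 23 1
+      → 24
2      → 24 2
-      → 22
negate → -22
negate → 22
negate → -22
5      → -22 5
-      → -27
0      → -27 0
-      → -27
2      → -27 2
80     → -27 2 80
mod    → -27 2
*      → -54
4      → -54 4
*      → -216
7      → -216 7

2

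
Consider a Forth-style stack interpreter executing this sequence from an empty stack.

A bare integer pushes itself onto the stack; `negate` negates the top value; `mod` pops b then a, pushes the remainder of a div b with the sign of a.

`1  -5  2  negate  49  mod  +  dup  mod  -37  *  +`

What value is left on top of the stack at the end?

1      : 1
-5     : 1 -5
2      : 1 -5 2
negate : 1 -5 -2
49     : 1 -5 -2 49
mod    : 1 -5 -2
+      : 1 -7
dup    : 1 -7 -7
mod    : 1 0
-37    : 1 0 -37
*      : 1 0
+      : 1

1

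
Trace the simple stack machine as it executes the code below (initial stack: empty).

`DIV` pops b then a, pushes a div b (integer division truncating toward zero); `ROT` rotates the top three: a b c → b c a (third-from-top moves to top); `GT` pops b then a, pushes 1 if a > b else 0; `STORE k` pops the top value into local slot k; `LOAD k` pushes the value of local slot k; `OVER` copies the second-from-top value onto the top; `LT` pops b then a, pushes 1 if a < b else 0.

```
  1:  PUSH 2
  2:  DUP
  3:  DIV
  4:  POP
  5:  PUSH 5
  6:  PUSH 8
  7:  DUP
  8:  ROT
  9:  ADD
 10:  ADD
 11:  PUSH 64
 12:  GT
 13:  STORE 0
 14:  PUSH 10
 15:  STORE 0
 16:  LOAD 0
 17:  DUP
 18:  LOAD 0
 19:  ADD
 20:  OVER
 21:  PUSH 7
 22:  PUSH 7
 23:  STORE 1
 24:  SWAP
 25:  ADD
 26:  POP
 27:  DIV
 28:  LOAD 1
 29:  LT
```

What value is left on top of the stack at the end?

1

PUSH 2  -> [2]
DUP     -> [2, 2]
DIV     -> [1]
POP     -> []
PUSH 5  -> [5]
PUSH 8  -> [5, 8]
DUP     -> [5, 8, 8]
ROT     -> [8, 8, 5]
ADD     -> [8, 13]
ADD     -> [21]
PUSH 64 -> [21, 64]
GT      -> [0]
STORE 0 -> []
PUSH 10 -> [10]
STORE 0 -> []
LOAD 0  -> [10]
DUP     -> [10, 10]
LOAD 0  -> [10, 10, 10]
ADD     -> [10, 20]
OVER    -> [10, 20, 10]
PUSH 7  -> [10, 20, 10, 7]
PUSH 7  -> [10, 20, 10, 7, 7]
STORE 1 -> [10, 20, 10, 7]
SWAP    -> [10, 20, 7, 10]
ADD     -> [10, 20, 17]
POP     -> [10, 20]
DIV     -> [0]
LOAD 1  -> [0, 7]
LT      -> [1]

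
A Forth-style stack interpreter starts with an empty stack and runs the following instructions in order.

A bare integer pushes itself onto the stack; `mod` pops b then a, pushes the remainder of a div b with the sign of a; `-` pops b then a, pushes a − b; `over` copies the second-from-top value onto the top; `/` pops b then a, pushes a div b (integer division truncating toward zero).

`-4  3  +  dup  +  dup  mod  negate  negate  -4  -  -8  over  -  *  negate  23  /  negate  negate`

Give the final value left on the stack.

-4      -4
3       -4 3
+       -1
dup     -1 -1
+       -2
dup     -2 -2
mod     0
negate  0
negate  0
-4      0 -4
-       4
-8      4 -8
over    4 -8 4
-       4 -12
*       -48
negate  48
23      48 23
/       2
negate  -2
negate  2

2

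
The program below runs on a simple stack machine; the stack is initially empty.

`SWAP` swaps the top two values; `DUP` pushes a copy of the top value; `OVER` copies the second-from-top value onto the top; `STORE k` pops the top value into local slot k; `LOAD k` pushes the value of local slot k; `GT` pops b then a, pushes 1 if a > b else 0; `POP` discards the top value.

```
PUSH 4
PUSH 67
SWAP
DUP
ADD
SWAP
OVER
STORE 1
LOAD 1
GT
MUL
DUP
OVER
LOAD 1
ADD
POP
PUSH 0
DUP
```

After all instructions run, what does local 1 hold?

8

PUSH 4  -> [4]
PUSH 67 -> [4, 67]
SWAP    -> [67, 4]
DUP     -> [67, 4, 4]
ADD     -> [67, 8]
SWAP    -> [8, 67]
OVER    -> [8, 67, 8]
STORE 1 -> [8, 67]
LOAD 1  -> [8, 67, 8]
GT      -> [8, 1]
MUL     -> [8]
DUP     -> [8, 8]
OVER    -> [8, 8, 8]
LOAD 1  -> [8, 8, 8, 8]
ADD     -> [8, 8, 16]
POP     -> [8, 8]
PUSH 0  -> [8, 8, 0]
DUP     -> [8, 8, 0, 0]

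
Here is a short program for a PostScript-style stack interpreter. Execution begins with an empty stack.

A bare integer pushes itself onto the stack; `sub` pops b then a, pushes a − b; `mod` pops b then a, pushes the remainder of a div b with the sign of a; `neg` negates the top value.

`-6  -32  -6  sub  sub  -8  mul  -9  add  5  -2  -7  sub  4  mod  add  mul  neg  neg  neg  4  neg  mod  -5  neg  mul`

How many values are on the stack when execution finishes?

-6  → [-6]
-32 → [-6, -32]
-6  → [-6, -32, -6]
sub → [-6, -26]
sub → [20]
-8  → [20, -8]
mul → [-160]
-9  → [-160, -9]
add → [-169]
5   → [-169, 5]
-2  → [-169, 5, -2]
-7  → [-169, 5, -2, -7]
sub → [-169, 5, 5]
4   → [-169, 5, 5, 4]
mod → [-169, 5, 1]
add → [-169, 6]
mul → [-1014]
neg → [1014]
neg → [-1014]
neg → [1014]
4   → [1014, 4]
neg → [1014, -4]
mod → [2]
-5  → [2, -5]
neg → [2, 5]
mul → [10]

1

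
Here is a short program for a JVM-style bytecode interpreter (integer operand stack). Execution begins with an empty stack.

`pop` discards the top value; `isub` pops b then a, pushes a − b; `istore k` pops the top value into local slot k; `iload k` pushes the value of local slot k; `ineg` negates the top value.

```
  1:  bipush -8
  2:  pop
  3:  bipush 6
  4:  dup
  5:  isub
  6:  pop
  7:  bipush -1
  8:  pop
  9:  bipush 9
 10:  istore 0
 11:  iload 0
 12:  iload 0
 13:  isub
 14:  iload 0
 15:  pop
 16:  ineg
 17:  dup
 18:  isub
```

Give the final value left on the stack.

bipush -8 -> -8
pop       -> (empty)
bipush 6  -> 6
dup       -> 6 6
isub      -> 0
pop       -> (empty)
bipush -1 -> -1
pop       -> (empty)
bipush 9  -> 9
istore 0  -> (empty)
iload 0   -> 9
iload 0   -> 9 9
isub      -> 0
iload 0   -> 0 9
pop       -> 0
ineg      -> 0
dup       -> 0 0
isub      -> 0

0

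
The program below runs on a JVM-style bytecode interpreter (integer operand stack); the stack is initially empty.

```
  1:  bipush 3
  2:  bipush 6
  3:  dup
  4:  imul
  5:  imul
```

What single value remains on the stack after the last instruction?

bipush 3  3
bipush 6  3 6
dup       3 6 6
imul      3 36
imul      108

108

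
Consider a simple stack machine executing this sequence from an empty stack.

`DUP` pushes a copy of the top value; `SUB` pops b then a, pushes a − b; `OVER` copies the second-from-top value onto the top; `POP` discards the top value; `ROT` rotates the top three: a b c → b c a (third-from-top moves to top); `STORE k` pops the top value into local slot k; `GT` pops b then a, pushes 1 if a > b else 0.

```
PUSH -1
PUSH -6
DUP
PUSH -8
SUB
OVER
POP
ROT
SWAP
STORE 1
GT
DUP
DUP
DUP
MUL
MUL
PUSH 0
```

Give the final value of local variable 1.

PUSH -1 : [-1]
PUSH -6 : [-1, -6]
DUP     : [-1, -6, -6]
PUSH -8 : [-1, -6, -6, -8]
SUB     : [-1, -6, 2]
OVER    : [-1, -6, 2, -6]
POP     : [-1, -6, 2]
ROT     : [-6, 2, -1]
SWAP    : [-6, -1, 2]
STORE 1 : [-6, -1]
GT      : [0]
DUP     : [0, 0]
DUP     : [0, 0, 0]
DUP     : [0, 0, 0, 0]
MUL     : [0, 0, 0]
MUL     : [0, 0]
PUSH 0  : [0, 0, 0]

2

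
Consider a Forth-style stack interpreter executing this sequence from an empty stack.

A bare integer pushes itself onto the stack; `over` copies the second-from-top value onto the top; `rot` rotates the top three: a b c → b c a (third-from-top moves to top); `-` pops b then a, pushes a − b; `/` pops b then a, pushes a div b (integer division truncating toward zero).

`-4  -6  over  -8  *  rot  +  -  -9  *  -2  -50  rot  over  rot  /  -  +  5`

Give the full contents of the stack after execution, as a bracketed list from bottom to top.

-4   : [-4]
-6   : [-4, -6]
over : [-4, -6, -4]
-8   : [-4, -6, -4, -8]
*    : [-4, -6, 32]
rot  : [-6, 32, -4]
+    : [-6, 28]
-    : [-34]
-9   : [-34, -9]
*    : [306]
-2   : [306, -2]
-50  : [306, -2, -50]
rot  : [-2, -50, 306]
over : [-2, -50, 306, -50]
rot  : [-2, 306, -50, -50]
/    : [-2, 306, 1]
-    : [-2, 305]
+    : [303]
5    : [303, 5]

[303, 5]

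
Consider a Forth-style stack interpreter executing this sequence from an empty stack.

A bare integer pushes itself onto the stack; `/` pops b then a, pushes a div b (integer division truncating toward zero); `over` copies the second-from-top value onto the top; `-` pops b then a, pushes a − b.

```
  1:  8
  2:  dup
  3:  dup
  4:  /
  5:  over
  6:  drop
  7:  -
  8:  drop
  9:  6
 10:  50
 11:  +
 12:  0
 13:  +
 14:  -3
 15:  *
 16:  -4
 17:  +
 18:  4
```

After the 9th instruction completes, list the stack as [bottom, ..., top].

8    → [8]
dup  → [8, 8]
dup  → [8, 8, 8]
/    → [8, 1]
over → [8, 1, 8]
drop → [8, 1]
-    → [7]
drop → []
6    → [6]

[6]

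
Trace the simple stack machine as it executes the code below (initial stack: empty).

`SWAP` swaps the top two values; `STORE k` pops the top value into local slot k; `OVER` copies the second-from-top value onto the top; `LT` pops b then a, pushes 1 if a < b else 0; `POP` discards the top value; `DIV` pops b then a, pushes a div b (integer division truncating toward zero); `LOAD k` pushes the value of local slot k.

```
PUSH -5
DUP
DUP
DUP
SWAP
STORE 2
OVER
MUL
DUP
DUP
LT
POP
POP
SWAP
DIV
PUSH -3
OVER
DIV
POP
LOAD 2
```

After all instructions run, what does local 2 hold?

PUSH -5 : -5
DUP     : -5 -5
DUP     : -5 -5 -5
DUP     : -5 -5 -5 -5
SWAP    : -5 -5 -5 -5
STORE 2 : -5 -5 -5
OVER    : -5 -5 -5 -5
MUL     : -5 -5 25
DUP     : -5 -5 25 25
DUP     : -5 -5 25 25 25
LT      : -5 -5 25 0
POP     : -5 -5 25
POP     : -5 -5
SWAP    : -5 -5
DIV     : 1
PUSH -3 : 1 -3
OVER    : 1 -3 1
DIV     : 1 -3
POP     : 1
LOAD 2  : 1 -5

-5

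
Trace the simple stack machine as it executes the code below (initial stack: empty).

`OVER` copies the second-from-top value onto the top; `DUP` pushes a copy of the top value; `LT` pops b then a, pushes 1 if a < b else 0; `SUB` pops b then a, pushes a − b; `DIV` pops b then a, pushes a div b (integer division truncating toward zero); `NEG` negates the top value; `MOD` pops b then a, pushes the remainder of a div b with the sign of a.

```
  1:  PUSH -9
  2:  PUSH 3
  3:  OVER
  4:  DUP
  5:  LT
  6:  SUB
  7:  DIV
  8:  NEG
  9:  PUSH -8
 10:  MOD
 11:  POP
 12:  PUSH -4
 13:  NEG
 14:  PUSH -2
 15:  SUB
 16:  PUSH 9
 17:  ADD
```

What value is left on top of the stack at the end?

15

PUSH -9 → [-9]
PUSH 3  → [-9, 3]
OVER    → [-9, 3, -9]
DUP     → [-9, 3, -9, -9]
LT      → [-9, 3, 0]
SUB     → [-9, 3]
DIV     → [-3]
NEG     → [3]
PUSH -8 → [3, -8]
MOD     → [3]
POP     → []
PUSH -4 → [-4]
NEG     → [4]
PUSH -2 → [4, -2]
SUB     → [6]
PUSH 9  → [6, 9]
ADD     → [15]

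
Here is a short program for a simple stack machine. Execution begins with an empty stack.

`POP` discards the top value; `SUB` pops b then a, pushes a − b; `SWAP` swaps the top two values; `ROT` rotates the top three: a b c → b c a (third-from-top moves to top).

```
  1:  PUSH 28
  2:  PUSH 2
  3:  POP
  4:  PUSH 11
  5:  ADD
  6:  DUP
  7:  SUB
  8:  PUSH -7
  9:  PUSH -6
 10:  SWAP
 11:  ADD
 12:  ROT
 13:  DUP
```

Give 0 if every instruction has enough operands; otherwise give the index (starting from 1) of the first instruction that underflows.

PUSH 28  28
PUSH 2   28 2
POP      28
PUSH 11  28 11
ADD      39
DUP      39 39
SUB      0
PUSH -7  0 -7
PUSH -6  0 -7 -6
SWAP     0 -6 -7
ADD      0 -13
ROT  — needs 3 operands, stack has 2 → underflow

12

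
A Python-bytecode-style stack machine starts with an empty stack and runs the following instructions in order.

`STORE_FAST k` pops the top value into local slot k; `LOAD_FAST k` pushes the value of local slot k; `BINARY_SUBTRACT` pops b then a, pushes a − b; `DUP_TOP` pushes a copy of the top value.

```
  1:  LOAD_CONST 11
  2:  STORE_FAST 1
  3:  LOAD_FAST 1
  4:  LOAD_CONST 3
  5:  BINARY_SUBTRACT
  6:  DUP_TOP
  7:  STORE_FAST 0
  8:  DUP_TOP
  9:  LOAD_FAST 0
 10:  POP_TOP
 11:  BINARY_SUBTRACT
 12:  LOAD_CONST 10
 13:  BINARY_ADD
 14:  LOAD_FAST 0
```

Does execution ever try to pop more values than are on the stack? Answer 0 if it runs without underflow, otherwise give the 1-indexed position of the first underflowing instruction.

LOAD_CONST 11   -> [11]
STORE_FAST 1    -> []
LOAD_FAST 1     -> [11]
LOAD_CONST 3    -> [11, 3]
BINARY_SUBTRACT -> [8]
DUP_TOP         -> [8, 8]
STORE_FAST 0    -> [8]
DUP_TOP         -> [8, 8]
LOAD_FAST 0     -> [8, 8, 8]
POP_TOP         -> [8, 8]
BINARY_SUBTRACT -> [0]
LOAD_CONST 10   -> [0, 10]
BINARY_ADD      -> [10]
LOAD_FAST 0     -> [10, 8]

0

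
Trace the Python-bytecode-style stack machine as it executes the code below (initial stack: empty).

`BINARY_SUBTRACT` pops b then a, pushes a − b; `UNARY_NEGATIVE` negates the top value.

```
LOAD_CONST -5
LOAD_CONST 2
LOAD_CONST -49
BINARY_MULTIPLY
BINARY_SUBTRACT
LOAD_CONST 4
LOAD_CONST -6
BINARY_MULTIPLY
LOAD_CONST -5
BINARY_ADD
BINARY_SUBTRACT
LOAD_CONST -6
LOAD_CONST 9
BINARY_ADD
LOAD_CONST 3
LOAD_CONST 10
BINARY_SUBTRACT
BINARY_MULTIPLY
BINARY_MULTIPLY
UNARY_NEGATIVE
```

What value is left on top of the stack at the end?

LOAD_CONST -5   -> -5
LOAD_CONST 2    -> -5 2
LOAD_CONST -49  -> -5 2 -49
BINARY_MULTIPLY -> -5 -98
BINARY_SUBTRACT -> 93
LOAD_CONST 4    -> 93 4
LOAD_CONST -6   -> 93 4 -6
BINARY_MULTIPLY -> 93 -24
LOAD_CONST -5   -> 93 -24 -5
BINARY_ADD      -> 93 -29
BINARY_SUBTRACT -> 122
LOAD_CONST -6   -> 122 -6
LOAD_CONST 9    -> 122 -6 9
BINARY_ADD      -> 122 3
LOAD_CONST 3    -> 122 3 3
LOAD_CONST 10   -> 122 3 3 10
BINARY_SUBTRACT -> 122 3 -7
BINARY_MULTIPLY -> 122 -21
BINARY_MULTIPLY -> -2562
UNARY_NEGATIVE  -> 2562

2562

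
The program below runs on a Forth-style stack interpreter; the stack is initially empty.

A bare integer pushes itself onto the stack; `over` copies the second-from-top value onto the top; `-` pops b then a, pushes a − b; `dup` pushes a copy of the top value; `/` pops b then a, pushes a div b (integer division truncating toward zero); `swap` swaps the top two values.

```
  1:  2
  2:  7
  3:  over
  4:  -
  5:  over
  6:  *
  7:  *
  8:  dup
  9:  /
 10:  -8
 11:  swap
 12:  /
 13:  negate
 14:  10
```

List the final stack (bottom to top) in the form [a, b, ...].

2       [2]
7       [2, 7]
over    [2, 7, 2]
-       [2, 5]
over    [2, 5, 2]
*       [2, 10]
*       [20]
dup     [20, 20]
/       [1]
-8      [1, -8]
swap    [-8, 1]
/       [-8]
negate  [8]
10      [8, 10]

[8, 10]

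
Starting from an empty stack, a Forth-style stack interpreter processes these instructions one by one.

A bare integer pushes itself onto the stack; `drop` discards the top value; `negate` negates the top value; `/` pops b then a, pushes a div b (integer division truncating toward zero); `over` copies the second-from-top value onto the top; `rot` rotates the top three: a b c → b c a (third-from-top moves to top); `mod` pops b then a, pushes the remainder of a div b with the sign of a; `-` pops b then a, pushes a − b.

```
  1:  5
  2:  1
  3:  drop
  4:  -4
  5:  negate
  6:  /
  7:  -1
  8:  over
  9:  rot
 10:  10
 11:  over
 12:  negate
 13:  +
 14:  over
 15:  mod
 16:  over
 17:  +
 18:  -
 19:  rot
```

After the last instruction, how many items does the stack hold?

3

5      : 5
1      : 5 1
drop   : 5
-4     : 5 -4
negate : 5 4
/      : 1
-1     : 1 -1
over   : 1 -1 1
rot    : -1 1 1
10     : -1 1 1 10
over   : -1 1 1 10 1
negate : -1 1 1 10 -1
+      : -1 1 1 9
over   : -1 1 1 9 1
mod    : -1 1 1 0
over   : -1 1 1 0 1
+      : -1 1 1 1
-      : -1 1 0
rot    : 1 0 -1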